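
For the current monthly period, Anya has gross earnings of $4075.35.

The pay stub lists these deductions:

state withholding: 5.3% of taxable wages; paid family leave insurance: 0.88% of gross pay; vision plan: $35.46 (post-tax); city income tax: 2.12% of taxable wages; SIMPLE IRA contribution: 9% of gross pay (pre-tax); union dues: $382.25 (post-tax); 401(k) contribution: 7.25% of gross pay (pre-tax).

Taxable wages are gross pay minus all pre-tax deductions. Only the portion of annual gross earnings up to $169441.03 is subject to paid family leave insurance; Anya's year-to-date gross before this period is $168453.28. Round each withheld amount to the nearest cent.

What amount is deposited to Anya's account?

$2733.46

401(k) contribution: $4075.35 × 0.0725 = $295.46
SIMPLE IRA contribution: $4075.35 × 0.09 = $366.78
Pre-tax total = $295.46 + $366.78 = $662.24
Taxable wages = $4075.35 − $662.24 = $3413.11
State withholding: $3413.11 × 0.053 = $180.89
City income tax: $3413.11 × 0.0212 = $72.36
Paid family leave insurance: only $169441.03 − $168453.28 = $987.75 of this check is subject → $987.75 × 0.0088 = $8.69
Union dues: $382.25
Vision plan: $35.46
Total deductions = $295.46 + $366.78 + $180.89 + $72.36 + $8.69 + $382.25 + $35.46 = $1341.89
Net pay = $4075.35 − $1341.89 = $2733.46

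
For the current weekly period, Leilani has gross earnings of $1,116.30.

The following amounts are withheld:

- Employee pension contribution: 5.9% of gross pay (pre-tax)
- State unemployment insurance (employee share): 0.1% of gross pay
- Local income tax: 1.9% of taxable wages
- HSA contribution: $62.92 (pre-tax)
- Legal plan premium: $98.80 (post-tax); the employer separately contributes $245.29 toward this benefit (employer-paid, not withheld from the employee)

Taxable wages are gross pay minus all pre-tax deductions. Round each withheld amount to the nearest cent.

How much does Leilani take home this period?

HSA contribution: $62.92
Employee pension contribution: $1,116.30 × 0.059 = $65.86
Pre-tax total = $62.92 + $65.86 = $128.78
Taxable wages = $1,116.30 − $128.78 = $987.52
Local income tax: $987.52 × 0.019 = $18.76
State unemployment insurance (employee share): $1,116.30 × 0.001 = $1.12
Legal plan premium: $98.80
(Employer's $245.29 toward legal plan premium is not withheld from the employee.)
Total deductions = $62.92 + $65.86 + $18.76 + $1.12 + $98.80 = $247.46
Net pay = $1,116.30 − $247.46 = $868.84

$868.84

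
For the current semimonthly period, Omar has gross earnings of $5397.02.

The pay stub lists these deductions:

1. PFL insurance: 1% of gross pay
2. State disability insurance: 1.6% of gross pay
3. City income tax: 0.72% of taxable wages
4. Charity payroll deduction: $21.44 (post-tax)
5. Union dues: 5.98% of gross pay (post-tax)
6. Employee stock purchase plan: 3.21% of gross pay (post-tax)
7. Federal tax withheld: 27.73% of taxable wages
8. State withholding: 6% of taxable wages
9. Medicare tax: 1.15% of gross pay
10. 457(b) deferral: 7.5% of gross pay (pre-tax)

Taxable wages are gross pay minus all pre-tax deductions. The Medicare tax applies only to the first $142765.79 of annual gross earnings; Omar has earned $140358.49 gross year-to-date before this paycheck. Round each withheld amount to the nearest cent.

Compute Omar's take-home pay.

457(b) deferral: $5397.02 × 0.075 = $404.78
Taxable wages = $5397.02 − $404.78 = $4992.24
City income tax: $4992.24 × 0.0072 = $35.94
Federal tax withheld: $4992.24 × 0.2773 = $1384.35
State withholding: $4992.24 × 0.06 = $299.53
State disability insurance: $5397.02 × 0.016 = $86.35
PFL insurance: $5397.02 × 0.01 = $53.97
Medicare tax: only $142765.79 − $140358.49 = $2407.30 of this check is subject → $2407.30 × 0.0115 = $27.68
Employee stock purchase plan: $5397.02 × 0.0321 = $173.24
Charity payroll deduction: $21.44
Union dues: $5397.02 × 0.0598 = $322.74
Total deductions = $404.78 + $35.94 + $1384.35 + $299.53 + $86.35 + $53.97 + $27.68 + $173.24 + $21.44 + $322.74 = $2810.02
Net pay = $5397.02 − $2810.02 = $2587.00

$2587.00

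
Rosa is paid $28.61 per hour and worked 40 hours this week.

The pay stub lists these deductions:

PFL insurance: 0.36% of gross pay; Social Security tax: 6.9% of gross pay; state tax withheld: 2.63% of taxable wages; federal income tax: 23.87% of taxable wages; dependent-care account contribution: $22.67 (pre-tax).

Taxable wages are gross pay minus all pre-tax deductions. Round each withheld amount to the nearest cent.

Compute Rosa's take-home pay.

$741.39

Gross pay: 40 × $28.61 = $1144.40
Dependent-care account contribution: $22.67
Taxable wages = $1144.40 − $22.67 = $1121.73
Federal income tax: $1121.73 × 0.2387 = $267.76
State tax withheld: $1121.73 × 0.0263 = $29.50
Social Security tax: $1144.40 × 0.069 = $78.96
PFL insurance: $1144.40 × 0.0036 = $4.12
Total deductions = $22.67 + $267.76 + $29.50 + $78.96 + $4.12 = $403.01
Net pay = $1144.40 − $403.01 = $741.39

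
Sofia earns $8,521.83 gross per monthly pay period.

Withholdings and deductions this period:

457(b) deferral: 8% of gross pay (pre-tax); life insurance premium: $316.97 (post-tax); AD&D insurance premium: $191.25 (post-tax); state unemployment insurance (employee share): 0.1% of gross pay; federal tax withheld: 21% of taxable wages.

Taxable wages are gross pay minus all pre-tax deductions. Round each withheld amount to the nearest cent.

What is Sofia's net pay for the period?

457(b) deferral: $8,521.83 × 0.08 = $681.75
Taxable wages = $8,521.83 − $681.75 = $7,840.08
Federal tax withheld: $7,840.08 × 0.21 = $1,646.42
State unemployment insurance (employee share): $8,521.83 × 0.001 = $8.52
Life insurance premium: $316.97
AD&D insurance premium: $191.25
Total deductions = $681.75 + $1,646.42 + $8.52 + $316.97 + $191.25 = $2,844.91
Net pay = $8,521.83 − $2,844.91 = $5,676.92

$5,676.92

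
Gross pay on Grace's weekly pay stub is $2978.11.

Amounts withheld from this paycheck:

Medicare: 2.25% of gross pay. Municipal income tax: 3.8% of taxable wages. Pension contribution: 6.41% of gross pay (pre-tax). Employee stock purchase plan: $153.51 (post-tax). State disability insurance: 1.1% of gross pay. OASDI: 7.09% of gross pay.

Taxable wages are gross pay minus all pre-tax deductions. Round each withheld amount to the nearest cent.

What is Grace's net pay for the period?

$2216.87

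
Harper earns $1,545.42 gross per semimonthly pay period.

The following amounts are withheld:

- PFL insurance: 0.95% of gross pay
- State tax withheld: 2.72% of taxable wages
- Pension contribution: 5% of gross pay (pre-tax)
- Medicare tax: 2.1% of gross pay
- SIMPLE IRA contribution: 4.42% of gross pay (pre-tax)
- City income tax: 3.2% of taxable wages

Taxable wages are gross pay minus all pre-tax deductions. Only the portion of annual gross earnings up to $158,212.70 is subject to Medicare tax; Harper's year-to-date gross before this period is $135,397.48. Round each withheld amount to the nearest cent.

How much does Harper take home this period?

Pension contribution: $1,545.42 × 0.05 = $77.27
SIMPLE IRA contribution: $1,545.42 × 0.0442 = $68.31
Pre-tax total = $77.27 + $68.31 = $145.58
Taxable wages = $1,545.42 − $145.58 = $1,399.84
State tax withheld: $1,399.84 × 0.0272 = $38.08
City income tax: $1,399.84 × 0.032 = $44.79
PFL insurance: $1,545.42 × 0.0095 = $14.68
Medicare tax: cap not yet reached, full $1,545.42 is subject → $1,545.42 × 0.021 = $32.45
Total deductions = $77.27 + $68.31 + $38.08 + $44.79 + $14.68 + $32.45 = $275.58
Net pay = $1,545.42 − $275.58 = $1,269.84

$1,269.84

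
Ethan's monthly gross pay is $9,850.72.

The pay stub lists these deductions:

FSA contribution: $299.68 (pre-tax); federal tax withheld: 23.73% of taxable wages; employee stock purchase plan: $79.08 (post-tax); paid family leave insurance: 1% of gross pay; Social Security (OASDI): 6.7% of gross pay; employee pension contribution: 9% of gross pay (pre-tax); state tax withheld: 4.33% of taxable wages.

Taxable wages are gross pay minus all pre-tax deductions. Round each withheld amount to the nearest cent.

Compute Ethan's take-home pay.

$5,395.64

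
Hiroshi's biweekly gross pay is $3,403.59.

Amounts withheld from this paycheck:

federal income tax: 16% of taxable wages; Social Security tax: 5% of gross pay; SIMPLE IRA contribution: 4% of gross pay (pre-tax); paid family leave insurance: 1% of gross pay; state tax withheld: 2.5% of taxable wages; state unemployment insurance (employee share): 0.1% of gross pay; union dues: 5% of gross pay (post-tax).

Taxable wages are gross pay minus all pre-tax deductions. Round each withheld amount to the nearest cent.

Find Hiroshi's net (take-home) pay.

$2,285.17

SIMPLE IRA contribution: $3,403.59 × 0.04 = $136.14
Taxable wages = $3,403.59 − $136.14 = $3,267.45
Federal income tax: $3,267.45 × 0.16 = $522.79
State tax withheld: $3,267.45 × 0.025 = $81.69
Paid family leave insurance: $3,403.59 × 0.01 = $34.04
Social Security tax: $3,403.59 × 0.05 = $170.18
State unemployment insurance (employee share): $3,403.59 × 0.001 = $3.40
Union dues: $3,403.59 × 0.05 = $170.18
Total deductions = $136.14 + $522.79 + $81.69 + $34.04 + $170.18 + $3.40 + $170.18 = $1,118.42
Net pay = $3,403.59 − $1,118.42 = $2,285.17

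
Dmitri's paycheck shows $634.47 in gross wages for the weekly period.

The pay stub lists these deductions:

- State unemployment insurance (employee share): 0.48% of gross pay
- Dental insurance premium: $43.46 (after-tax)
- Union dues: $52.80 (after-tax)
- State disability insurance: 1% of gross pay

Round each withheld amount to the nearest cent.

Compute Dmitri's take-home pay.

$528.82

State disability insurance: $634.47 × 0.01 = $6.34
State unemployment insurance (employee share): $634.47 × 0.0048 = $3.05
Union dues: $52.80
Dental insurance premium: $43.46
Total deductions = $6.34 + $3.05 + $52.80 + $43.46 = $105.65
Net pay = $634.47 − $105.65 = $528.82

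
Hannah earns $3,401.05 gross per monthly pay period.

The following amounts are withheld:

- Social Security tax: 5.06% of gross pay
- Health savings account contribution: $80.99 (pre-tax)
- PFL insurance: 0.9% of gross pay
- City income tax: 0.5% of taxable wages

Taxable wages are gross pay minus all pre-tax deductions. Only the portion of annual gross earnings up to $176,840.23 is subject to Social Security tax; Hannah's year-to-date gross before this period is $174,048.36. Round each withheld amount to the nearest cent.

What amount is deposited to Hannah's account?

Health savings account contribution: $80.99
Taxable wages = $3,401.05 − $80.99 = $3,320.06
City income tax: $3,320.06 × 0.005 = $16.60
Social Security tax: only $176,840.23 − $174,048.36 = $2,791.87 of this check is subject → $2,791.87 × 0.0506 = $141.27
PFL insurance: $3,401.05 × 0.009 = $30.61
Total deductions = $80.99 + $16.60 + $141.27 + $30.61 = $269.47
Net pay = $3,401.05 − $269.47 = $3,131.58

$3,131.58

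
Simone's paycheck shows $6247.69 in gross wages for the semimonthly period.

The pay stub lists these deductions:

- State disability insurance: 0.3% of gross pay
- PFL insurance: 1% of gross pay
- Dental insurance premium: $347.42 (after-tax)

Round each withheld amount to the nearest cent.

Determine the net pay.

State disability insurance: $6247.69 × 0.003 = $18.74
PFL insurance: $6247.69 × 0.01 = $62.48
Dental insurance premium: $347.42
Total deductions = $18.74 + $62.48 + $347.42 = $428.64
Net pay = $6247.69 − $428.64 = $5819.05

$5819.05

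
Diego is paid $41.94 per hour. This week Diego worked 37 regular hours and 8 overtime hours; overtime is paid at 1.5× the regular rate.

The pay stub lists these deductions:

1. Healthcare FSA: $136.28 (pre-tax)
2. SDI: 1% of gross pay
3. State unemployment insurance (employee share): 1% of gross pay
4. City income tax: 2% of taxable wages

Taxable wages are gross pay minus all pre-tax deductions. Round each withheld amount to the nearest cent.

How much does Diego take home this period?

$1,839.30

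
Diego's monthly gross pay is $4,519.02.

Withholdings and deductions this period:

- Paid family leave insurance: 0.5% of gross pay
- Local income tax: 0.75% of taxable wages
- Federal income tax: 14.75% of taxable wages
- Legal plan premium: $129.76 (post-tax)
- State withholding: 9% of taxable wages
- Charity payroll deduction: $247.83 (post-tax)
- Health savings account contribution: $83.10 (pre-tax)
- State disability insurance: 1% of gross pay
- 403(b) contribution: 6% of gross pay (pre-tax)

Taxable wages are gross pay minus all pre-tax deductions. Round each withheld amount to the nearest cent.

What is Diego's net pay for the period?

403(b) contribution: $4,519.02 × 0.06 = $271.14
Health savings account contribution: $83.10
Pre-tax total = $271.14 + $83.10 = $354.24
Taxable wages = $4,519.02 − $354.24 = $4,164.78
Local income tax: $4,164.78 × 0.0075 = $31.24
State withholding: $4,164.78 × 0.09 = $374.83
Federal income tax: $4,164.78 × 0.1475 = $614.31
State disability insurance: $4,519.02 × 0.01 = $45.19
Paid family leave insurance: $4,519.02 × 0.005 = $22.60
Legal plan premium: $129.76
Charity payroll deduction: $247.83
Total deductions = $271.14 + $83.10 + $31.24 + $374.83 + $614.31 + $45.19 + $22.60 + $129.76 + $247.83 = $1,820.00
Net pay = $4,519.02 − $1,820.00 = $2,699.02

$2,699.02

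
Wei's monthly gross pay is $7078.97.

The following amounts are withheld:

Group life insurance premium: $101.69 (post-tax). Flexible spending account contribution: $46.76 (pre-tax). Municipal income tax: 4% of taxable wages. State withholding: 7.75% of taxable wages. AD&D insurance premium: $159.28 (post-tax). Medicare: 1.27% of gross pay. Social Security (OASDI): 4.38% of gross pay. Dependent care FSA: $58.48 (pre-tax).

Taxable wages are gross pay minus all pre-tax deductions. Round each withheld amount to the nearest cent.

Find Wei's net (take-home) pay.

Flexible spending account contribution: $46.76
Dependent care FSA: $58.48
Pre-tax total = $46.76 + $58.48 = $105.24
Taxable wages = $7078.97 − $105.24 = $6973.73
State withholding: $6973.73 × 0.0775 = $540.46
Municipal income tax: $6973.73 × 0.04 = $278.95
Medicare: $7078.97 × 0.0127 = $89.90
Social Security (OASDI): $7078.97 × 0.0438 = $310.06
Group life insurance premium: $101.69
AD&D insurance premium: $159.28
Total deductions = $46.76 + $58.48 + $540.46 + $278.95 + $89.90 + $310.06 + $101.69 + $159.28 = $1585.58
Net pay = $7078.97 − $1585.58 = $5493.39

$5493.39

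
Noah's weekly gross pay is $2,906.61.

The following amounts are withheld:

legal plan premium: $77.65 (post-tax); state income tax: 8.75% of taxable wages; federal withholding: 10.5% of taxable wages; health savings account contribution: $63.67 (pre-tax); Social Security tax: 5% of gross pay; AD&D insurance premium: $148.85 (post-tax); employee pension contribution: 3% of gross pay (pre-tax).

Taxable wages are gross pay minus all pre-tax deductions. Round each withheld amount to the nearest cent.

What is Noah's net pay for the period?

$1,853.43

Health savings account contribution: $63.67
Employee pension contribution: $2,906.61 × 0.03 = $87.20
Pre-tax total = $63.67 + $87.20 = $150.87
Taxable wages = $2,906.61 − $150.87 = $2,755.74
State income tax: $2,755.74 × 0.0875 = $241.13
Federal withholding: $2,755.74 × 0.105 = $289.35
Social Security tax: $2,906.61 × 0.05 = $145.33
Legal plan premium: $77.65
AD&D insurance premium: $148.85
Total deductions = $63.67 + $87.20 + $241.13 + $289.35 + $145.33 + $77.65 + $148.85 = $1,053.18
Net pay = $2,906.61 − $1,053.18 = $1,853.43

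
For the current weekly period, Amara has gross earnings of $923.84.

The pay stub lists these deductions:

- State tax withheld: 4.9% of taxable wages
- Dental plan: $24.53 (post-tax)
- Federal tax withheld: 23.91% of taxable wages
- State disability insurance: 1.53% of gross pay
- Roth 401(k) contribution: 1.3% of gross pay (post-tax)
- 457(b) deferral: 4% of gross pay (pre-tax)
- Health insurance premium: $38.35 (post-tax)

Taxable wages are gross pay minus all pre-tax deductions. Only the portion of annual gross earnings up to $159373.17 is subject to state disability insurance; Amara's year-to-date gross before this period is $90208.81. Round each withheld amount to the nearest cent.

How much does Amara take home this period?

457(b) deferral: $923.84 × 0.04 = $36.95
Taxable wages = $923.84 − $36.95 = $886.89
Federal tax withheld: $886.89 × 0.2391 = $212.06
State tax withheld: $886.89 × 0.049 = $43.46
State disability insurance: cap not yet reached, full $923.84 is subject → $923.84 × 0.0153 = $14.13
Dental plan: $24.53
Roth 401(k) contribution: $923.84 × 0.013 = $12.01
Health insurance premium: $38.35
Total deductions = $36.95 + $212.06 + $43.46 + $14.13 + $24.53 + $12.01 + $38.35 = $381.49
Net pay = $923.84 − $381.49 = $542.35

$542.35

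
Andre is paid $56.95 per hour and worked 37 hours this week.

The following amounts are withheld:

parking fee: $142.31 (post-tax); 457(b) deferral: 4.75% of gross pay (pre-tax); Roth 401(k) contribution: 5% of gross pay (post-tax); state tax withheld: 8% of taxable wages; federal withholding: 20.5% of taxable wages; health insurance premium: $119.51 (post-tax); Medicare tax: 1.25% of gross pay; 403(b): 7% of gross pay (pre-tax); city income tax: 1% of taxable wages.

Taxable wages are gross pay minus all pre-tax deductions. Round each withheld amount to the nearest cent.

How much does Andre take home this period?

Gross pay: 37 × $56.95 = $2,107.15
403(b): $2,107.15 × 0.07 = $147.50
457(b) deferral: $2,107.15 × 0.0475 = $100.09
Pre-tax total = $147.50 + $100.09 = $247.59
Taxable wages = $2,107.15 − $247.59 = $1,859.56
Federal withholding: $1,859.56 × 0.205 = $381.21
City income tax: $1,859.56 × 0.01 = $18.60
State tax withheld: $1,859.56 × 0.08 = $148.76
Medicare tax: $2,107.15 × 0.0125 = $26.34
Roth 401(k) contribution: $2,107.15 × 0.05 = $105.36
Health insurance premium: $119.51
Parking fee: $142.31
Total deductions = $147.50 + $100.09 + $381.21 + $18.60 + $148.76 + $26.34 + $105.36 + $119.51 + $142.31 = $1,189.68
Net pay = $2,107.15 − $1,189.68 = $917.47

$917.47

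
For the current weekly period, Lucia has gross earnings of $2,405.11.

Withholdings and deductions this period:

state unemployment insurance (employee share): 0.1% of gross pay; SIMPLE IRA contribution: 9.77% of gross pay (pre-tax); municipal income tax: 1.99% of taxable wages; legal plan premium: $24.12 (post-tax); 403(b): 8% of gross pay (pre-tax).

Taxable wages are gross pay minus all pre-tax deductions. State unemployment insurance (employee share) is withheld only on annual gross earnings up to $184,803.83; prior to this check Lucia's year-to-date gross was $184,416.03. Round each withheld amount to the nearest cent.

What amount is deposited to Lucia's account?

SIMPLE IRA contribution: $2,405.11 × 0.0977 = $234.98
403(b): $2,405.11 × 0.08 = $192.41
Pre-tax total = $234.98 + $192.41 = $427.39
Taxable wages = $2,405.11 − $427.39 = $1,977.72
Municipal income tax: $1,977.72 × 0.0199 = $39.36
State unemployment insurance (employee share): only $184,803.83 − $184,416.03 = $387.80 of this check is subject → $387.80 × 0.001 = $0.39
Legal plan premium: $24.12
Total deductions = $234.98 + $192.41 + $39.36 + $0.39 + $24.12 = $491.26
Net pay = $2,405.11 − $491.26 = $1,913.85

$1,913.85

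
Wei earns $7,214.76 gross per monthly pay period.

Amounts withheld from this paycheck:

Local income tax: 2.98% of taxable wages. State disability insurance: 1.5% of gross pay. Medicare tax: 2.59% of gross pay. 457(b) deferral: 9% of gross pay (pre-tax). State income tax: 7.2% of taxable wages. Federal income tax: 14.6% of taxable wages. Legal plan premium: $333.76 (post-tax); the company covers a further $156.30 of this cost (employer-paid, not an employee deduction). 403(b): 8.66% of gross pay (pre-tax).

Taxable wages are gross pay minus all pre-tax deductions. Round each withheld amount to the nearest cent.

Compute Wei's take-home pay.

$3,839.70

457(b) deferral: $7,214.76 × 0.09 = $649.33
403(b): $7,214.76 × 0.0866 = $624.80
Pre-tax total = $649.33 + $624.80 = $1,274.13
Taxable wages = $7,214.76 − $1,274.13 = $5,940.63
Federal income tax: $5,940.63 × 0.146 = $867.33
State income tax: $5,940.63 × 0.072 = $427.73
Local income tax: $5,940.63 × 0.0298 = $177.03
State disability insurance: $7,214.76 × 0.015 = $108.22
Medicare tax: $7,214.76 × 0.0259 = $186.86
Legal plan premium: $333.76
(Employer's $156.30 toward legal plan premium is not withheld from the employee.)
Total deductions = $649.33 + $624.80 + $867.33 + $427.73 + $177.03 + $108.22 + $186.86 + $333.76 = $3,375.06
Net pay = $7,214.76 − $3,375.06 = $3,839.70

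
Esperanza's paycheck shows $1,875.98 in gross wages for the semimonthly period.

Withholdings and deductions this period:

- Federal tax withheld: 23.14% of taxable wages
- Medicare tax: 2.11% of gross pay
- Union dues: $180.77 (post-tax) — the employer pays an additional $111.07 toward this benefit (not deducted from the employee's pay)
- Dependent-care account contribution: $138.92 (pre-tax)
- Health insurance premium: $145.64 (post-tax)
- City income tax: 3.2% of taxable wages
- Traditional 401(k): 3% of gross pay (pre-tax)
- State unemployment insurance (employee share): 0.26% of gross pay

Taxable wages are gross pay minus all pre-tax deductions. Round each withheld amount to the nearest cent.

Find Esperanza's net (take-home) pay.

$867.20

Traditional 401(k): $1,875.98 × 0.03 = $56.28
Dependent-care account contribution: $138.92
Pre-tax total = $56.28 + $138.92 = $195.20
Taxable wages = $1,875.98 − $195.20 = $1,680.78
Federal tax withheld: $1,680.78 × 0.2314 = $388.93
City income tax: $1,680.78 × 0.032 = $53.78
State unemployment insurance (employee share): $1,875.98 × 0.0026 = $4.88
Medicare tax: $1,875.98 × 0.0211 = $39.58
Union dues: $180.77
Health insurance premium: $145.64
(Employer's $111.07 toward union dues is not withheld from the employee.)
Total deductions = $56.28 + $138.92 + $388.93 + $53.78 + $4.88 + $39.58 + $180.77 + $145.64 = $1,008.78
Net pay = $1,875.98 − $1,008.78 = $867.20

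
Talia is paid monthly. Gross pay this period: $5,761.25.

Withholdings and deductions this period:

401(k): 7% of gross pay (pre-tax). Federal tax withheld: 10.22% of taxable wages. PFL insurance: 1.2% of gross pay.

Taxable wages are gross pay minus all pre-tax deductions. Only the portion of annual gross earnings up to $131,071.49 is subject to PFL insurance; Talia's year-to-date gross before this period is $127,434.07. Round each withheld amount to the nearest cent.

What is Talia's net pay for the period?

$4,766.73

401(k): $5,761.25 × 0.07 = $403.29
Taxable wages = $5,761.25 − $403.29 = $5,357.96
Federal tax withheld: $5,357.96 × 0.1022 = $547.58
PFL insurance: only $131,071.49 − $127,434.07 = $3,637.42 of this check is subject → $3,637.42 × 0.012 = $43.65
Total deductions = $403.29 + $547.58 + $43.65 = $994.52
Net pay = $5,761.25 − $994.52 = $4,766.73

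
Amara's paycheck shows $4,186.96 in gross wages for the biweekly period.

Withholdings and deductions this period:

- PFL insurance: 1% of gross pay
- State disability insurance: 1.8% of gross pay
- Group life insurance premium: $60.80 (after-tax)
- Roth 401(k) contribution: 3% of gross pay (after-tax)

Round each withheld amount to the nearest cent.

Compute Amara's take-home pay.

PFL insurance: $4,186.96 × 0.01 = $41.87
State disability insurance: $4,186.96 × 0.018 = $75.37
Roth 401(k) contribution: $4,186.96 × 0.03 = $125.61
Group life insurance premium: $60.80
Total deductions = $41.87 + $75.37 + $125.61 + $60.80 = $303.65
Net pay = $4,186.96 − $303.65 = $3,883.31

$3,883.31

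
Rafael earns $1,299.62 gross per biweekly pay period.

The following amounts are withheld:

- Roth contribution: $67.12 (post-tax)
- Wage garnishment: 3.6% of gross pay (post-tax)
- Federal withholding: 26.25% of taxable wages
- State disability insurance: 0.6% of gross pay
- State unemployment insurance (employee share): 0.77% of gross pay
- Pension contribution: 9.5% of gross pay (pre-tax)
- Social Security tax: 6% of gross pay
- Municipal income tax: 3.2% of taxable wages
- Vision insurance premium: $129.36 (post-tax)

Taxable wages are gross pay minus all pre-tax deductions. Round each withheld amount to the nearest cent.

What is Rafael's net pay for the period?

Pension contribution: $1,299.62 × 0.095 = $123.46
Taxable wages = $1,299.62 − $123.46 = $1,176.16
Municipal income tax: $1,176.16 × 0.032 = $37.64
Federal withholding: $1,176.16 × 0.2625 = $308.74
State disability insurance: $1,299.62 × 0.006 = $7.80
State unemployment insurance (employee share): $1,299.62 × 0.0077 = $10.01
Social Security tax: $1,299.62 × 0.06 = $77.98
Roth contribution: $67.12
Vision insurance premium: $129.36
Wage garnishment: $1,299.62 × 0.036 = $46.79
Total deductions = $123.46 + $37.64 + $308.74 + $7.80 + $10.01 + $77.98 + $67.12 + $129.36 + $46.79 = $808.90
Net pay = $1,299.62 − $808.90 = $490.72

$490.72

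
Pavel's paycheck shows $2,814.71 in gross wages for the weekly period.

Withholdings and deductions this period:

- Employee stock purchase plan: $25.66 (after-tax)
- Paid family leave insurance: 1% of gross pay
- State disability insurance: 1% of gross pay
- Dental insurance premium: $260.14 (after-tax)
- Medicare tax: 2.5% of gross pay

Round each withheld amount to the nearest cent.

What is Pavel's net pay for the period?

Paid family leave insurance: $2,814.71 × 0.01 = $28.15
State disability insurance: $2,814.71 × 0.01 = $28.15
Medicare tax: $2,814.71 × 0.025 = $70.37
Dental insurance premium: $260.14
Employee stock purchase plan: $25.66
Total deductions = $28.15 + $28.15 + $70.37 + $260.14 + $25.66 = $412.47
Net pay = $2,814.71 − $412.47 = $2,402.24

$2,402.24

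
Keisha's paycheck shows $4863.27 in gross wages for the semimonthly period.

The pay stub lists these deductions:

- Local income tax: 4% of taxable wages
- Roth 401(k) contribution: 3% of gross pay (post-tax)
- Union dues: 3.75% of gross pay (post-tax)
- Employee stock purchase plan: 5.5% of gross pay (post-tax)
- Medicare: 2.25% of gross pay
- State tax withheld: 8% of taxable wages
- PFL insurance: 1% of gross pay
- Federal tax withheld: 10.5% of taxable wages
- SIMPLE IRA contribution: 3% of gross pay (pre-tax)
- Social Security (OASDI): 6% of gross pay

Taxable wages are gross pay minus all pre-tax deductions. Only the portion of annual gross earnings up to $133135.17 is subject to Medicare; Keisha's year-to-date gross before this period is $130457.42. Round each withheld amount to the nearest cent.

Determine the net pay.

SIMPLE IRA contribution: $4863.27 × 0.03 = $145.90
Taxable wages = $4863.27 − $145.90 = $4717.37
Local income tax: $4717.37 × 0.04 = $188.69
State tax withheld: $4717.37 × 0.08 = $377.39
Federal tax withheld: $4717.37 × 0.105 = $495.32
Medicare: only $133135.17 − $130457.42 = $2677.75 of this check is subject → $2677.75 × 0.0225 = $60.25
PFL insurance: $4863.27 × 0.01 = $48.63
Social Security (OASDI): $4863.27 × 0.06 = $291.80
Employee stock purchase plan: $4863.27 × 0.055 = $267.48
Union dues: $4863.27 × 0.0375 = $182.37
Roth 401(k) contribution: $4863.27 × 0.03 = $145.90
Total deductions = $145.90 + $188.69 + $377.39 + $495.32 + $60.25 + $48.63 + $291.80 + $267.48 + $182.37 + $145.90 = $2203.73
Net pay = $4863.27 − $2203.73 = $2659.54

$2659.54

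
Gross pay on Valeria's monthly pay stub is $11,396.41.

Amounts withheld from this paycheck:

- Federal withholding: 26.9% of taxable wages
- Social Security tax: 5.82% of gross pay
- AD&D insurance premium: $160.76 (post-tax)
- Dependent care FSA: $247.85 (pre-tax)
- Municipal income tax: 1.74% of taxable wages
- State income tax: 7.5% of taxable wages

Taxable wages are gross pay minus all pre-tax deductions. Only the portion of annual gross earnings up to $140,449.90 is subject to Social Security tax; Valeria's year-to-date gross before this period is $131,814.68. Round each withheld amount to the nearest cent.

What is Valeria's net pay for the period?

$6,456.15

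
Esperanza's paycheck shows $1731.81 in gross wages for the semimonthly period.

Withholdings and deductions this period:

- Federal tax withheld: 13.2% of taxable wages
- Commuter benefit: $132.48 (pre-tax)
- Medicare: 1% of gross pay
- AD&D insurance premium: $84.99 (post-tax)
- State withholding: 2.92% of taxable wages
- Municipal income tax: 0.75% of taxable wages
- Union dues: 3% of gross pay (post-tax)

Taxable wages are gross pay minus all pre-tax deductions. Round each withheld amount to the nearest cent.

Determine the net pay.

Commuter benefit: $132.48
Taxable wages = $1731.81 − $132.48 = $1599.33
Municipal income tax: $1599.33 × 0.0075 = $11.99
State withholding: $1599.33 × 0.0292 = $46.70
Federal tax withheld: $1599.33 × 0.132 = $211.11
Medicare: $1731.81 × 0.01 = $17.32
AD&D insurance premium: $84.99
Union dues: $1731.81 × 0.03 = $51.95
Total deductions = $132.48 + $11.99 + $46.70 + $211.11 + $17.32 + $84.99 + $51.95 = $556.54
Net pay = $1731.81 − $556.54 = $1175.27

$1175.27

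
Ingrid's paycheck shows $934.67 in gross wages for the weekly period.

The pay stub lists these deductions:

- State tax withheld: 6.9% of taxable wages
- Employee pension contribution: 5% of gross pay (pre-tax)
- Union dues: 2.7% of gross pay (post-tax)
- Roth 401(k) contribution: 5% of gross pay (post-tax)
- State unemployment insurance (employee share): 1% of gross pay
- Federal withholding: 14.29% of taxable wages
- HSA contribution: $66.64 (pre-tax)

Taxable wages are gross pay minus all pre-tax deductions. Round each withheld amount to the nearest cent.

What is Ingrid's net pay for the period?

HSA contribution: $66.64
Employee pension contribution: $934.67 × 0.05 = $46.73
Pre-tax total = $66.64 + $46.73 = $113.37
Taxable wages = $934.67 − $113.37 = $821.30
State tax withheld: $821.30 × 0.069 = $56.67
Federal withholding: $821.30 × 0.1429 = $117.36
State unemployment insurance (employee share): $934.67 × 0.01 = $9.35
Union dues: $934.67 × 0.027 = $25.24
Roth 401(k) contribution: $934.67 × 0.05 = $46.73
Total deductions = $66.64 + $46.73 + $56.67 + $117.36 + $9.35 + $25.24 + $46.73 = $368.72
Net pay = $934.67 − $368.72 = $565.95

$565.95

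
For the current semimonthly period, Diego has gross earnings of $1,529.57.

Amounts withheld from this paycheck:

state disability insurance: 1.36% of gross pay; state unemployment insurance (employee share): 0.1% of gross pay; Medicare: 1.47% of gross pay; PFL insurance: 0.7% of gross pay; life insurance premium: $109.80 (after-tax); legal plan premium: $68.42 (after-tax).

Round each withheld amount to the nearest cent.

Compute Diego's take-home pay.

$1,295.83

State unemployment insurance (employee share): $1,529.57 × 0.001 = $1.53
PFL insurance: $1,529.57 × 0.007 = $10.71
State disability insurance: $1,529.57 × 0.0136 = $20.80
Medicare: $1,529.57 × 0.0147 = $22.48
Life insurance premium: $109.80
Legal plan premium: $68.42
Total deductions = $1.53 + $10.71 + $20.80 + $22.48 + $109.80 + $68.42 = $233.74
Net pay = $1,529.57 − $233.74 = $1,295.83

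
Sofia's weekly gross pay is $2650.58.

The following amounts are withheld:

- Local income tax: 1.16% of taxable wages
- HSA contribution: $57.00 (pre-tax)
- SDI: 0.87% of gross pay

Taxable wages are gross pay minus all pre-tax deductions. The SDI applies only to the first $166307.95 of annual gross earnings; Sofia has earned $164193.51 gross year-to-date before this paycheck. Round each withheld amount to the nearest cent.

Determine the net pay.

$2545.09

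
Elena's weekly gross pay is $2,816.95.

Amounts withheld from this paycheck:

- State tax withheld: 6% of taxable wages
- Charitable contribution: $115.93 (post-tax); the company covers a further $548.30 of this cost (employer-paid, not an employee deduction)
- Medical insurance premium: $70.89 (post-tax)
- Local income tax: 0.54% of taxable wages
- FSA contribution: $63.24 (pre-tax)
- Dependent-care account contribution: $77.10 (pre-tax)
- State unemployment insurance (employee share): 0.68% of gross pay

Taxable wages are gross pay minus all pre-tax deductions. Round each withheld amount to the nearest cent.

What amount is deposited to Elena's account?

FSA contribution: $63.24
Dependent-care account contribution: $77.10
Pre-tax total = $63.24 + $77.10 = $140.34
Taxable wages = $2,816.95 − $140.34 = $2,676.61
State tax withheld: $2,676.61 × 0.06 = $160.60
Local income tax: $2,676.61 × 0.0054 = $14.45
State unemployment insurance (employee share): $2,816.95 × 0.0068 = $19.16
Charitable contribution: $115.93
Medical insurance premium: $70.89
(Employer's $548.30 toward charitable contribution is not withheld from the employee.)
Total deductions = $63.24 + $77.10 + $160.60 + $14.45 + $19.16 + $115.93 + $70.89 = $521.37
Net pay = $2,816.95 − $521.37 = $2,295.58

$2,295.58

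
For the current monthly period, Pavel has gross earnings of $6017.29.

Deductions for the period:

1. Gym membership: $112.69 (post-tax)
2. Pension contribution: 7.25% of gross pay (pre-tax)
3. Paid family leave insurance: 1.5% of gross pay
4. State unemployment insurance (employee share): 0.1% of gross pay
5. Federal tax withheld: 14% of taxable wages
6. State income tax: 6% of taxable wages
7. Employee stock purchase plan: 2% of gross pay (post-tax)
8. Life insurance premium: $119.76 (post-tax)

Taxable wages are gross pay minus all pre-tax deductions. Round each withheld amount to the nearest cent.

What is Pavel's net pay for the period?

Pension contribution: $6017.29 × 0.0725 = $436.25
Taxable wages = $6017.29 − $436.25 = $5581.04
State income tax: $5581.04 × 0.06 = $334.86
Federal tax withheld: $5581.04 × 0.14 = $781.35
Paid family leave insurance: $6017.29 × 0.015 = $90.26
State unemployment insurance (employee share): $6017.29 × 0.001 = $6.02
Life insurance premium: $119.76
Employee stock purchase plan: $6017.29 × 0.02 = $120.35
Gym membership: $112.69
Total deductions = $436.25 + $334.86 + $781.35 + $90.26 + $6.02 + $119.76 + $120.35 + $112.69 = $2001.54
Net pay = $6017.29 − $2001.54 = $4015.75

$4015.75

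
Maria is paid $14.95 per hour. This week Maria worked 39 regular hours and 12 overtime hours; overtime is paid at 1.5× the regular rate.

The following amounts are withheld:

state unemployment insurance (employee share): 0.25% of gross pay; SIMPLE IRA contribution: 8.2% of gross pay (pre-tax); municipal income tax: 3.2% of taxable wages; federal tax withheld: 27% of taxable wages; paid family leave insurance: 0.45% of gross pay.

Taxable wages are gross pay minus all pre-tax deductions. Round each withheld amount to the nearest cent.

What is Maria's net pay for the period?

$540.07

Regular pay: 39 × $14.95 = $583.05
Overtime pay: 12 × $14.95 × 1.5 = $269.10
Gross pay = $583.05 + $269.10 = $852.15
SIMPLE IRA contribution: $852.15 × 0.082 = $69.88
Taxable wages = $852.15 − $69.88 = $782.27
Municipal income tax: $782.27 × 0.032 = $25.03
Federal tax withheld: $782.27 × 0.27 = $211.21
Paid family leave insurance: $852.15 × 0.0045 = $3.83
State unemployment insurance (employee share): $852.15 × 0.0025 = $2.13
Total deductions = $69.88 + $25.03 + $211.21 + $3.83 + $2.13 = $312.08
Net pay = $852.15 − $312.08 = $540.07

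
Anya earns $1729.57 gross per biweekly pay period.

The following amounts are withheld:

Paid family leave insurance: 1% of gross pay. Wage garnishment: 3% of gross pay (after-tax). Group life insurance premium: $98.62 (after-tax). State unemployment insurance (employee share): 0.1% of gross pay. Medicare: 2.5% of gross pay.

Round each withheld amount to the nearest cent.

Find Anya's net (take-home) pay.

$1516.79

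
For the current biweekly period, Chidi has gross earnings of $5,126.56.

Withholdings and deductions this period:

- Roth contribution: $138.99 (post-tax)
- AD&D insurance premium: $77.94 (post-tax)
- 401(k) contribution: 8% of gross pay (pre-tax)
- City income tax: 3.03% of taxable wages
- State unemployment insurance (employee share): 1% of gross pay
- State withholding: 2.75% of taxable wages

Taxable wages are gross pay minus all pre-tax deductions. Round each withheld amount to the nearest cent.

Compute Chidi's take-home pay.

$4,175.63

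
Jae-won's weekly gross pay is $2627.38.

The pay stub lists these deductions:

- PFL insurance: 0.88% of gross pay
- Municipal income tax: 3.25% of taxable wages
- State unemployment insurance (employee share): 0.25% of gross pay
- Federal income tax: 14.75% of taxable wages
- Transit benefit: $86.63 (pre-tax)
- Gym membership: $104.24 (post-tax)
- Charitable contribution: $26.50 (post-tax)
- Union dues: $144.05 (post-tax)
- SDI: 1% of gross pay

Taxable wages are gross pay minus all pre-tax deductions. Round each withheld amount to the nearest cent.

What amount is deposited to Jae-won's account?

Transit benefit: $86.63
Taxable wages = $2627.38 − $86.63 = $2540.75
Municipal income tax: $2540.75 × 0.0325 = $82.57
Federal income tax: $2540.75 × 0.1475 = $374.76
PFL insurance: $2627.38 × 0.0088 = $23.12
SDI: $2627.38 × 0.01 = $26.27
State unemployment insurance (employee share): $2627.38 × 0.0025 = $6.57
Charitable contribution: $26.50
Union dues: $144.05
Gym membership: $104.24
Total deductions = $86.63 + $82.57 + $374.76 + $23.12 + $26.27 + $6.57 + $26.50 + $144.05 + $104.24 = $874.71
Net pay = $2627.38 − $874.71 = $1752.67

$1752.67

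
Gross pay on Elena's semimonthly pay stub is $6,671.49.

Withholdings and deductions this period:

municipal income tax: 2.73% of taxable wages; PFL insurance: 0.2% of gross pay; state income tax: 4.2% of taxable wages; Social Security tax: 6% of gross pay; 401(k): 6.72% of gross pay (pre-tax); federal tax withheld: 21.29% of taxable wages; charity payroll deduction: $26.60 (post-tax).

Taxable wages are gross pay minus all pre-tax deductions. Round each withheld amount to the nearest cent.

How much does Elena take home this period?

401(k): $6,671.49 × 0.0672 = $448.32
Taxable wages = $6,671.49 − $448.32 = $6,223.17
Federal tax withheld: $6,223.17 × 0.2129 = $1,324.91
Municipal income tax: $6,223.17 × 0.0273 = $169.89
State income tax: $6,223.17 × 0.042 = $261.37
PFL insurance: $6,671.49 × 0.002 = $13.34
Social Security tax: $6,671.49 × 0.06 = $400.29
Charity payroll deduction: $26.60
Total deductions = $448.32 + $1,324.91 + $169.89 + $261.37 + $13.34 + $400.29 + $26.60 = $2,644.72
Net pay = $6,671.49 − $2,644.72 = $4,026.77

$4,026.77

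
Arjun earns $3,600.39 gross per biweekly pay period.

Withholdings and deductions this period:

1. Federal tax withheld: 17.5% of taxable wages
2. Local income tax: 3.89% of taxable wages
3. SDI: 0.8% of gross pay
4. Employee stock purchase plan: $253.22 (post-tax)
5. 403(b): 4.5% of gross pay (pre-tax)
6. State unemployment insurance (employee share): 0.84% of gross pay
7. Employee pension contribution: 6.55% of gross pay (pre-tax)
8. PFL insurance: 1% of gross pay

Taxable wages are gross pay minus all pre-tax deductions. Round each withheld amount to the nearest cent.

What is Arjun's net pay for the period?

$2,169.26

Employee pension contribution: $3,600.39 × 0.0655 = $235.83
403(b): $3,600.39 × 0.045 = $162.02
Pre-tax total = $235.83 + $162.02 = $397.85
Taxable wages = $3,600.39 − $397.85 = $3,202.54
Local income tax: $3,202.54 × 0.0389 = $124.58
Federal tax withheld: $3,202.54 × 0.175 = $560.44
PFL insurance: $3,600.39 × 0.01 = $36.00
State unemployment insurance (employee share): $3,600.39 × 0.0084 = $30.24
SDI: $3,600.39 × 0.008 = $28.80
Employee stock purchase plan: $253.22
Total deductions = $235.83 + $162.02 + $124.58 + $560.44 + $36.00 + $30.24 + $28.80 + $253.22 = $1,431.13
Net pay = $3,600.39 − $1,431.13 = $2,169.26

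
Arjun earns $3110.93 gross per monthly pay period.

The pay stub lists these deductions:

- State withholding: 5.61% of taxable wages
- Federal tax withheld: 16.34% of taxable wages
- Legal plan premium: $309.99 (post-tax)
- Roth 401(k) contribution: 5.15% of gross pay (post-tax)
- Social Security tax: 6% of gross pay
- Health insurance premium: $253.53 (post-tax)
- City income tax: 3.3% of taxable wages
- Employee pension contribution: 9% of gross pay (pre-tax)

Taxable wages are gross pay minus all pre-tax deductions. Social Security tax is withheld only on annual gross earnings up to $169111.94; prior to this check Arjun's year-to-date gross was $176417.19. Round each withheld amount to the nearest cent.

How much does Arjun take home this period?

Employee pension contribution: $3110.93 × 0.09 = $279.98
Taxable wages = $3110.93 − $279.98 = $2830.95
Federal tax withheld: $2830.95 × 0.1634 = $462.58
City income tax: $2830.95 × 0.033 = $93.42
State withholding: $2830.95 × 0.0561 = $158.82
Social Security tax: annual cap $169111.94 already reached (YTD $176417.19), so $0.00
Roth 401(k) contribution: $3110.93 × 0.0515 = $160.21
Health insurance premium: $253.53
Legal plan premium: $309.99
Total deductions = $279.98 + $462.58 + $93.42 + $158.82 + $0.00 + $160.21 + $253.53 + $309.99 = $1718.53
Net pay = $3110.93 − $1718.53 = $1392.40

$1392.40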